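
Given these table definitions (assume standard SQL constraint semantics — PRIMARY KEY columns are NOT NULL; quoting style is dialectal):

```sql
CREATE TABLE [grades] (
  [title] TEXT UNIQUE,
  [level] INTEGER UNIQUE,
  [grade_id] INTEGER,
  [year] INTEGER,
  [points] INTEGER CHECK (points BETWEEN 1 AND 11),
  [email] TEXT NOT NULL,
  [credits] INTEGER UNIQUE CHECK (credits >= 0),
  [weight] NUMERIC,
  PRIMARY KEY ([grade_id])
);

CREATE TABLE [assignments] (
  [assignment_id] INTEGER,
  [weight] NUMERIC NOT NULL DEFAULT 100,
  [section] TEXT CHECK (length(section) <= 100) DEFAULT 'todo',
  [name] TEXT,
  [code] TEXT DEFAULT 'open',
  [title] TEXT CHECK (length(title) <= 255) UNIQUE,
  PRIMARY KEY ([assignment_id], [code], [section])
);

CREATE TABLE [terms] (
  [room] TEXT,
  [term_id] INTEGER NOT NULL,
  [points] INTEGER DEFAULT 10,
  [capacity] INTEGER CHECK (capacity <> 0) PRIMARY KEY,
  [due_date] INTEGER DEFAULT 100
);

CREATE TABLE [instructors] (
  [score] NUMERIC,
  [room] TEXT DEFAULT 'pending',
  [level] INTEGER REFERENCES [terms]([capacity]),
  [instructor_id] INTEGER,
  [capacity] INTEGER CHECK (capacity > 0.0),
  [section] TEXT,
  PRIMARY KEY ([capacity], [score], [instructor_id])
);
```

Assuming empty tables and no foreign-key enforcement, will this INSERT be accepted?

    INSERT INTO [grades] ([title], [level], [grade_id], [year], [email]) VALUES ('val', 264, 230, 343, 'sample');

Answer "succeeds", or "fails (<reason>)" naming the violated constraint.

succeeds

NOT NULL columns: email is supplied; grade_id is supplied.
No constraint is violated.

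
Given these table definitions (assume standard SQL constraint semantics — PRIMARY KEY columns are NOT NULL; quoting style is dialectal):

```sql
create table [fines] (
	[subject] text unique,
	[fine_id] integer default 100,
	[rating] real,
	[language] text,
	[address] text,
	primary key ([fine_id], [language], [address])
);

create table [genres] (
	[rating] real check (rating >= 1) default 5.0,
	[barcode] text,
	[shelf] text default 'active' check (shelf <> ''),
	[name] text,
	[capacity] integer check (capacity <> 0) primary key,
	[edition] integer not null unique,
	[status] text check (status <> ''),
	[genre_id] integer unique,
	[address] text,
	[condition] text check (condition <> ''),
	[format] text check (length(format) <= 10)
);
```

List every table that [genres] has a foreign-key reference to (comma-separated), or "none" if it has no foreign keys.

No column in genres has a REFERENCES clause.

none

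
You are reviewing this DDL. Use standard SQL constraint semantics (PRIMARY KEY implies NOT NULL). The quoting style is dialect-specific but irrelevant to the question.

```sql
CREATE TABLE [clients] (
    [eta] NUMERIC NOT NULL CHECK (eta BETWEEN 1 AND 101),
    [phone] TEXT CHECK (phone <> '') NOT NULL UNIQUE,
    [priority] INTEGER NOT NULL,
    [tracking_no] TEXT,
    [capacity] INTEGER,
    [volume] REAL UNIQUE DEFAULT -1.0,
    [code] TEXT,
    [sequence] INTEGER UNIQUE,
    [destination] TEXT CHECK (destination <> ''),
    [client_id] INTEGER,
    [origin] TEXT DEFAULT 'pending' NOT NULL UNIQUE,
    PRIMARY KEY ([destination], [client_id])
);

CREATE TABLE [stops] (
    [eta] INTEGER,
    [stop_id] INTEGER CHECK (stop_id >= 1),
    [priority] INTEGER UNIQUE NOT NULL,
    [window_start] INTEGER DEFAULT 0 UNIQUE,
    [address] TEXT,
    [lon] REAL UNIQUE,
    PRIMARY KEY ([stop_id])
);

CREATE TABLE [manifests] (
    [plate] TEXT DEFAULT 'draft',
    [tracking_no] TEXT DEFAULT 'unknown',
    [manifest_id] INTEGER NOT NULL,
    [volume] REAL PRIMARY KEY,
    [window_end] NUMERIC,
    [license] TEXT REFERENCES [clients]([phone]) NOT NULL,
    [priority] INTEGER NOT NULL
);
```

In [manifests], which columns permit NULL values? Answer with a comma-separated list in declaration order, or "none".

plate, tracking_no, window_end

- plate: DEFAULT only fills an omitted column; an explicit NULL is still allowed → nullable.
- tracking_no: DEFAULT only fills an omitted column; an explicit NULL is still allowed → nullable.
- manifest_id: declared NOT NULL → not nullable.
- volume: part of the PRIMARY KEY, which implies NOT NULL → not nullable.
- window_end: no NOT NULL constraint applies → nullable.
- license: declared NOT NULL → not nullable.
- priority: declared NOT NULL → not nullable.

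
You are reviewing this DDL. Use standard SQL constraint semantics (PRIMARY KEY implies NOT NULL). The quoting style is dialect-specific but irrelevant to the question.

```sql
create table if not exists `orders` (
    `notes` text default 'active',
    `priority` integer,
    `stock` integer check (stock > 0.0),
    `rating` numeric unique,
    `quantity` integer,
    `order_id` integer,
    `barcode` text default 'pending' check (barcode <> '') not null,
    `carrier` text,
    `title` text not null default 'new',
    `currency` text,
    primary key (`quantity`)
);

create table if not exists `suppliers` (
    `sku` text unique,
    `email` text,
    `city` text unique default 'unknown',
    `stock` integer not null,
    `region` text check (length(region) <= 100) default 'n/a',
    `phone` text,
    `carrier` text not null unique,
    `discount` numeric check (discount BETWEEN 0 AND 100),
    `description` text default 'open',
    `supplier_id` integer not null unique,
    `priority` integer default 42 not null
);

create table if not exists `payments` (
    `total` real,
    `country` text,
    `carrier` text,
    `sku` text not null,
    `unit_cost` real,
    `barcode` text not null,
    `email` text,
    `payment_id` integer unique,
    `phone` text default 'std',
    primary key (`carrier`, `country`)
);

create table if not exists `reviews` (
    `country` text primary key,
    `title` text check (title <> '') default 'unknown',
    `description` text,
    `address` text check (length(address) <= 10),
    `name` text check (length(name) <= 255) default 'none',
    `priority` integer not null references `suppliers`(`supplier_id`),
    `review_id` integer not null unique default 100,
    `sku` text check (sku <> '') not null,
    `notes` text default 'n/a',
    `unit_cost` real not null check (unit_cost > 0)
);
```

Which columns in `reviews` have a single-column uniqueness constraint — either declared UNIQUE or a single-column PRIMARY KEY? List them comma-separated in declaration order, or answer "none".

- country: single-column PRIMARY KEY → unique.
- title: no UNIQUE or single-column PK constraint.
- description: no UNIQUE or single-column PK constraint.
- address: no UNIQUE or single-column PK constraint.
- name: no UNIQUE or single-column PK constraint.
- priority: no UNIQUE or single-column PK constraint.
- review_id: declared UNIQUE → unique.
- sku: no UNIQUE or single-column PK constraint.
- notes: no UNIQUE or single-column PK constraint.
- unit_cost: no UNIQUE or single-column PK constraint.

country, review_id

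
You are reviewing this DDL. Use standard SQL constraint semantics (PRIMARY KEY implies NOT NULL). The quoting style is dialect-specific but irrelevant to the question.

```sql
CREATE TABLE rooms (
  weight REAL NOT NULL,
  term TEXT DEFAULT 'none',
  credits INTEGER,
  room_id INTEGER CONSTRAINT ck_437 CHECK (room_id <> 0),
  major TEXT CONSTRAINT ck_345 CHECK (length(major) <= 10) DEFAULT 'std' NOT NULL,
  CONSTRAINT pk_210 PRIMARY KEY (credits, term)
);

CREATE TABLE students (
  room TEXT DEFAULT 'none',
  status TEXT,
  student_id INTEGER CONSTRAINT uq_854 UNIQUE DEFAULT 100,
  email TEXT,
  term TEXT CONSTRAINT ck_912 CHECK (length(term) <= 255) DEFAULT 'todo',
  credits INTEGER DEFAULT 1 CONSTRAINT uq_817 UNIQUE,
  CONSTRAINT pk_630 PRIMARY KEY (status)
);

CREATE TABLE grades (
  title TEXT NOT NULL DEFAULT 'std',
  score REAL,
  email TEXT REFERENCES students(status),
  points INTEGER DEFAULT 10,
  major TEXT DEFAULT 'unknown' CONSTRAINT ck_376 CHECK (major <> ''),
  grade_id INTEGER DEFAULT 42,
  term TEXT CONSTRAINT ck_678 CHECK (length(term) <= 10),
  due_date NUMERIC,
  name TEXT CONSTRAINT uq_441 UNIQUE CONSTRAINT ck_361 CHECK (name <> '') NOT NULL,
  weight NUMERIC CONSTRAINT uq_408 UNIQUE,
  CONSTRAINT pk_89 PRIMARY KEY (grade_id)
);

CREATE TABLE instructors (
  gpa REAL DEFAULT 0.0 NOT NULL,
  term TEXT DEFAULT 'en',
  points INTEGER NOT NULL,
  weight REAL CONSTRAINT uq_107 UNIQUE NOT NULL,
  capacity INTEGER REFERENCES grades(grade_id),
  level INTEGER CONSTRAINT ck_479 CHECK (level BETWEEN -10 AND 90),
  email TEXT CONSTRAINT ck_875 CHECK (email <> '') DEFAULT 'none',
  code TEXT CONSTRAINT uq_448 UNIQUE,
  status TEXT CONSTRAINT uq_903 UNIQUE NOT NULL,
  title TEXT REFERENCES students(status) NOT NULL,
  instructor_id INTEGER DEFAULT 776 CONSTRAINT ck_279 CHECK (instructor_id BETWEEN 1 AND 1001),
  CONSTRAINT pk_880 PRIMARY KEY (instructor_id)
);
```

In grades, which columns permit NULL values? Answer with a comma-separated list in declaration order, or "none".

score, email, points, major, term, due_date, weight

- title: declared NOT NULL → not nullable.
- score: no NOT NULL constraint applies → nullable.
- email: a foreign key column may be NULL unless separately constrained → nullable.
- points: DEFAULT only fills an omitted column; an explicit NULL is still allowed → nullable.
- major: CHECK does not forbid NULL (a CHECK constraint passes when its expression is NULL) → nullable.
- grade_id: part of the PRIMARY KEY, which implies NOT NULL → not nullable.
- term: CHECK does not forbid NULL (a CHECK constraint passes when its expression is NULL) → nullable.
- due_date: no NOT NULL constraint applies → nullable.
- name: declared NOT NULL → not nullable.
- weight: UNIQUE does not imply NOT NULL → nullable.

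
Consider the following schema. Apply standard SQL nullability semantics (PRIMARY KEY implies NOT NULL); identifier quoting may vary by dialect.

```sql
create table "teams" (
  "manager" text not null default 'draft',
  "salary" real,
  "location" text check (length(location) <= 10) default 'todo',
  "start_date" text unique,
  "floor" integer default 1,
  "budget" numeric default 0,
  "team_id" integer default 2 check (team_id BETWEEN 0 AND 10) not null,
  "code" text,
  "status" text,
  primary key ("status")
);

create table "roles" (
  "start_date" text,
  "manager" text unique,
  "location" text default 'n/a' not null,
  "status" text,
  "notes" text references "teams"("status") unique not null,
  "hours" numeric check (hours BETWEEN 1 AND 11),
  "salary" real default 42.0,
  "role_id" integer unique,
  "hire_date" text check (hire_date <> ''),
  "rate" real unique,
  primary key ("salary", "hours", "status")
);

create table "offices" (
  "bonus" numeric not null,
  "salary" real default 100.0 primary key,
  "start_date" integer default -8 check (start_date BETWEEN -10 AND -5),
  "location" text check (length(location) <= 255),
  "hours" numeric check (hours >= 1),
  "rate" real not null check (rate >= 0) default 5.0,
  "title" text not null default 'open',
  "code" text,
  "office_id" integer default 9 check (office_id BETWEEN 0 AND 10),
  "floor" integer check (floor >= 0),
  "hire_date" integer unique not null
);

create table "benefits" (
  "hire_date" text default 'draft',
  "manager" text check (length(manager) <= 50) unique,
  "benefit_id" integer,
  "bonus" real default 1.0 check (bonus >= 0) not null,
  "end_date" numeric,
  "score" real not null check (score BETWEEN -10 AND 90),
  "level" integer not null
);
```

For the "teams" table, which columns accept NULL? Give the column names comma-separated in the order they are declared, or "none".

salary, location, start_date, floor, budget, code

- manager: declared NOT NULL → not nullable.
- salary: no NOT NULL constraint applies → nullable.
- location: CHECK does not forbid NULL (a CHECK constraint passes when its expression is NULL) → nullable.
- start_date: UNIQUE does not imply NOT NULL → nullable.
- floor: DEFAULT only fills an omitted column; an explicit NULL is still allowed → nullable.
- budget: DEFAULT only fills an omitted column; an explicit NULL is still allowed → nullable.
- team_id: declared NOT NULL → not nullable.
- code: no NOT NULL constraint applies → nullable.
- status: part of the PRIMARY KEY, which implies NOT NULL → not nullable.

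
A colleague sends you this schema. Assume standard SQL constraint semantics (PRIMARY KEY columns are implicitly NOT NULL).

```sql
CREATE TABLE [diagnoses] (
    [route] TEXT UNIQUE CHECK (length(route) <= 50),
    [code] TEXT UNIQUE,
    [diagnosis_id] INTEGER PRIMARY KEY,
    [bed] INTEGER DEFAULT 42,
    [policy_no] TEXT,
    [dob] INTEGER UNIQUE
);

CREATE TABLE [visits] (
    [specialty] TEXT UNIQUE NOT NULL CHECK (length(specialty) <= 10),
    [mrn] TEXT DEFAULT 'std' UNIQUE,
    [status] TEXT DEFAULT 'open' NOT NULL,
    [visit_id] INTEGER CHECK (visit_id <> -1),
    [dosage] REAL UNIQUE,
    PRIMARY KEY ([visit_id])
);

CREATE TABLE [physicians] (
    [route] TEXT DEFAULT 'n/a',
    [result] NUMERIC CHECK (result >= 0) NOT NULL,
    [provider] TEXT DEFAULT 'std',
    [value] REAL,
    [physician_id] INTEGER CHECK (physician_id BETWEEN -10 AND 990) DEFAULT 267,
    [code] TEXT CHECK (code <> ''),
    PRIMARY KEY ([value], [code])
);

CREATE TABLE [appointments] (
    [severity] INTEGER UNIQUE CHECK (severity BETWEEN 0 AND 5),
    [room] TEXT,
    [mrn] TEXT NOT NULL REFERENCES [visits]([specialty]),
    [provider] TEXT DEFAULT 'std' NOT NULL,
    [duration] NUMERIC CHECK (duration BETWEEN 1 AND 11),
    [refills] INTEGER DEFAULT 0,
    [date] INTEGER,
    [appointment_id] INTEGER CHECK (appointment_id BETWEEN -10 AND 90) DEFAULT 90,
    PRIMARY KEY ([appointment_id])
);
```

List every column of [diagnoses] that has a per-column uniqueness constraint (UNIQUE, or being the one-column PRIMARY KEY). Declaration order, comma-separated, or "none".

route, code, diagnosis_id, dob

- route: declared UNIQUE → unique.
- code: declared UNIQUE → unique.
- diagnosis_id: single-column PRIMARY KEY → unique.
- bed: no UNIQUE or single-column PK constraint.
- policy_no: no UNIQUE or single-column PK constraint.
- dob: declared UNIQUE → unique.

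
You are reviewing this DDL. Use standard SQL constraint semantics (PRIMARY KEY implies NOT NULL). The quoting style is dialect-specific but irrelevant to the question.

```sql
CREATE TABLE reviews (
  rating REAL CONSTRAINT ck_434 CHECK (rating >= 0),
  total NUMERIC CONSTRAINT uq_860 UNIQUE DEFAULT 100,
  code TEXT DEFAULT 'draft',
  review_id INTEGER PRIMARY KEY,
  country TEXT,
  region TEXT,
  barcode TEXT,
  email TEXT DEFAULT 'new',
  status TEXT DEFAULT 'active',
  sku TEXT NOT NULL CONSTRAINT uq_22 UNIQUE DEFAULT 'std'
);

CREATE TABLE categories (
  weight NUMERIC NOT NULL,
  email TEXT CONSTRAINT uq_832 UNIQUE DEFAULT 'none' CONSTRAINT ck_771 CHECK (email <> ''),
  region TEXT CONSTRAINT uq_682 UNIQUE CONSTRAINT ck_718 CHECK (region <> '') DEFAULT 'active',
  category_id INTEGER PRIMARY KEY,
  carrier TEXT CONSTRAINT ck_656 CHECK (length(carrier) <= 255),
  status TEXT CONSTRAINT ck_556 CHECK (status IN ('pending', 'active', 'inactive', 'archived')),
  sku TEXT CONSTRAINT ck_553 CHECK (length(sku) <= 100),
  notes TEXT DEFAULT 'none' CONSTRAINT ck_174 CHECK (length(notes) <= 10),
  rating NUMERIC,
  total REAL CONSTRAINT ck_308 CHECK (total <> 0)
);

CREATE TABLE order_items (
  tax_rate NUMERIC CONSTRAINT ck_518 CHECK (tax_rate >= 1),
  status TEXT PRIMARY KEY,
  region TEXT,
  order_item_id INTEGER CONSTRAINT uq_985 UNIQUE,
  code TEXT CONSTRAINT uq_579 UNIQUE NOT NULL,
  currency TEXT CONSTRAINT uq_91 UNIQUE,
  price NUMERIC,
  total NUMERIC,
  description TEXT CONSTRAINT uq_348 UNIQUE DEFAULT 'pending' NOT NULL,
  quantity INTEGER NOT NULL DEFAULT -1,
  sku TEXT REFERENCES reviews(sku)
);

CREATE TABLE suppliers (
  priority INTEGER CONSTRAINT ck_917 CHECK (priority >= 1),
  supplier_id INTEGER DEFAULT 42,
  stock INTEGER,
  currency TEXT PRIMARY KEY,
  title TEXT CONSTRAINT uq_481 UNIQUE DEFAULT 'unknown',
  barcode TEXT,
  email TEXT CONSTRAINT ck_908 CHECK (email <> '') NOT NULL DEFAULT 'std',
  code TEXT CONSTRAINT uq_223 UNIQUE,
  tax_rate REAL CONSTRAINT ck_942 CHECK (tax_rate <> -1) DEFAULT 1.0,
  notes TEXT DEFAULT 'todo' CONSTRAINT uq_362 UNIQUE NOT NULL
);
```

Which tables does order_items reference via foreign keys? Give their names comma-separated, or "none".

reviews

- sku REFERENCES reviews(sku).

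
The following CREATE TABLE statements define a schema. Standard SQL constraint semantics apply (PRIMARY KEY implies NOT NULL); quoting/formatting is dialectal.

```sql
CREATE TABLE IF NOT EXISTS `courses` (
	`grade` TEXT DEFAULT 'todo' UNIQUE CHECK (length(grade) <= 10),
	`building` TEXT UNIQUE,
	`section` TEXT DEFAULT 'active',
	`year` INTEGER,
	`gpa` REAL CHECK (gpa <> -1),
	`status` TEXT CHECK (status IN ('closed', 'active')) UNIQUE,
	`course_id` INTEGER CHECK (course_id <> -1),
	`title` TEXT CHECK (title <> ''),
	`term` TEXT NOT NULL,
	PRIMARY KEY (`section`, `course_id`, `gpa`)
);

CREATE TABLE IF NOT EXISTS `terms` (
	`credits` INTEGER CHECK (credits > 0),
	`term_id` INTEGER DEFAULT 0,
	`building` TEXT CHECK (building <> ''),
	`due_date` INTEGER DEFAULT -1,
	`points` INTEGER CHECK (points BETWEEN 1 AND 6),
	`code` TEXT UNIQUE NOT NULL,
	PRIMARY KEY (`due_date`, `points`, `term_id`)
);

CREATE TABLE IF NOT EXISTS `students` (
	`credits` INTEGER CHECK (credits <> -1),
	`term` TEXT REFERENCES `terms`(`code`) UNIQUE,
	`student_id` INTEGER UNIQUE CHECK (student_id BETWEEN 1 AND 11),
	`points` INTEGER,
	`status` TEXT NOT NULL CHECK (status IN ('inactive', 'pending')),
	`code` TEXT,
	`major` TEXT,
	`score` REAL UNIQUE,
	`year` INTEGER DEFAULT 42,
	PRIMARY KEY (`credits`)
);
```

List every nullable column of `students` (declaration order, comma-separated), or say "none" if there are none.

term, student_id, points, code, major, score, year

- credits: part of the PRIMARY KEY, which implies NOT NULL → not nullable.
- term: a foreign key column may be NULL unless separately constrained → nullable.
- student_id: CHECK does not forbid NULL (a CHECK constraint passes when its expression is NULL) → nullable.
- points: no NOT NULL constraint applies → nullable.
- status: declared NOT NULL → not nullable.
- code: no NOT NULL constraint applies → nullable.
- major: no NOT NULL constraint applies → nullable.
- score: UNIQUE does not imply NOT NULL → nullable.
- year: DEFAULT only fills an omitted column; an explicit NULL is still allowed → nullable.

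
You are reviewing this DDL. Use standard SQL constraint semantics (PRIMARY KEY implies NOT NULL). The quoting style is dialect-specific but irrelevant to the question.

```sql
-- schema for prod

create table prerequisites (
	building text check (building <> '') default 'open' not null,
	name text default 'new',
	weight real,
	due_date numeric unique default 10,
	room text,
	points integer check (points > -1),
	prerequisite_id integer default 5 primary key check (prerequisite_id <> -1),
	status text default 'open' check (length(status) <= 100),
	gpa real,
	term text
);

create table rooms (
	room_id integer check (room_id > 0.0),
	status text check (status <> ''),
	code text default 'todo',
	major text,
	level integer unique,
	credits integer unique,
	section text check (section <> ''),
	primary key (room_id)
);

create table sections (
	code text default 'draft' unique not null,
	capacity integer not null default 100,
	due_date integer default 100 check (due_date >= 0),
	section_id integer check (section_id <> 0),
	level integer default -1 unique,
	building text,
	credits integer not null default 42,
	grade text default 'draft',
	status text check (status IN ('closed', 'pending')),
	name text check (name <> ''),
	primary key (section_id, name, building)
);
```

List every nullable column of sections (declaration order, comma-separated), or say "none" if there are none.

- code: declared NOT NULL → not nullable.
- capacity: declared NOT NULL → not nullable.
- due_date: CHECK does not forbid NULL (a CHECK constraint passes when its expression is NULL) → nullable.
- section_id: part of the PRIMARY KEY, which implies NOT NULL → not nullable.
- level: UNIQUE does not imply NOT NULL → nullable.
- building: part of the PRIMARY KEY, which implies NOT NULL → not nullable.
- credits: declared NOT NULL → not nullable.
- grade: DEFAULT only fills an omitted column; an explicit NULL is still allowed → nullable.
- status: CHECK does not forbid NULL (a CHECK constraint passes when its expression is NULL) → nullable.
- name: part of the PRIMARY KEY, which implies NOT NULL → not nullable.

due_date, level, grade, status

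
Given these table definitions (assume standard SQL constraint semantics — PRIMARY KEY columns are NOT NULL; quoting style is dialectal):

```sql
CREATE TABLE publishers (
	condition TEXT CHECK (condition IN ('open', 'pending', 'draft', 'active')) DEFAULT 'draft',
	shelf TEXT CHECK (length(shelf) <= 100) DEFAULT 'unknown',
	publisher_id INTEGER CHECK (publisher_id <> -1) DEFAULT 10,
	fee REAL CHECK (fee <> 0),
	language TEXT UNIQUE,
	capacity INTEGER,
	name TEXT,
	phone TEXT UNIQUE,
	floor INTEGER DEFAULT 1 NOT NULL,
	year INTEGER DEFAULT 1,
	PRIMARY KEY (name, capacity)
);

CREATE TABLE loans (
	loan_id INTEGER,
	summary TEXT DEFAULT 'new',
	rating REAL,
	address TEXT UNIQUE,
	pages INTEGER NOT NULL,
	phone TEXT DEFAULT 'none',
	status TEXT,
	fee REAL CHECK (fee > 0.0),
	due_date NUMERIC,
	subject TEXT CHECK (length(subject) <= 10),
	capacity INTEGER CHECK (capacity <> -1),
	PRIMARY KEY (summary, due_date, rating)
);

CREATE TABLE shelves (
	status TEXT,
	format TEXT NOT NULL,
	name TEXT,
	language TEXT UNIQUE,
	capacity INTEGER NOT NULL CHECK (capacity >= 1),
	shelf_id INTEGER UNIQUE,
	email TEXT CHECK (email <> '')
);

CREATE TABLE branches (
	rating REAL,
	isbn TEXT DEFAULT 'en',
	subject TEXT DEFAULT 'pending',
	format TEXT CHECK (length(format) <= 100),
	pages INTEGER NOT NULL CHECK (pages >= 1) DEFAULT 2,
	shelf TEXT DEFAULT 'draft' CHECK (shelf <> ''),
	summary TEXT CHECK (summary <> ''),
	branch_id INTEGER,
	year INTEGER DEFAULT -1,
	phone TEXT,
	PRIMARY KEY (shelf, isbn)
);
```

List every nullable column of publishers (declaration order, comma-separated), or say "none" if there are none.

- condition: CHECK does not forbid NULL (a CHECK constraint passes when its expression is NULL) → nullable.
- shelf: CHECK does not forbid NULL (a CHECK constraint passes when its expression is NULL) → nullable.
- publisher_id: CHECK does not forbid NULL (a CHECK constraint passes when its expression is NULL) → nullable.
- fee: CHECK does not forbid NULL (a CHECK constraint passes when its expression is NULL) → nullable.
- language: UNIQUE does not imply NOT NULL → nullable.
- capacity: part of the PRIMARY KEY, which implies NOT NULL → not nullable.
- name: part of the PRIMARY KEY, which implies NOT NULL → not nullable.
- phone: UNIQUE does not imply NOT NULL → nullable.
- floor: declared NOT NULL → not nullable.
- year: DEFAULT only fills an omitted column; an explicit NULL is still allowed → nullable.

condition, shelf, publisher_id, fee, language, phone, year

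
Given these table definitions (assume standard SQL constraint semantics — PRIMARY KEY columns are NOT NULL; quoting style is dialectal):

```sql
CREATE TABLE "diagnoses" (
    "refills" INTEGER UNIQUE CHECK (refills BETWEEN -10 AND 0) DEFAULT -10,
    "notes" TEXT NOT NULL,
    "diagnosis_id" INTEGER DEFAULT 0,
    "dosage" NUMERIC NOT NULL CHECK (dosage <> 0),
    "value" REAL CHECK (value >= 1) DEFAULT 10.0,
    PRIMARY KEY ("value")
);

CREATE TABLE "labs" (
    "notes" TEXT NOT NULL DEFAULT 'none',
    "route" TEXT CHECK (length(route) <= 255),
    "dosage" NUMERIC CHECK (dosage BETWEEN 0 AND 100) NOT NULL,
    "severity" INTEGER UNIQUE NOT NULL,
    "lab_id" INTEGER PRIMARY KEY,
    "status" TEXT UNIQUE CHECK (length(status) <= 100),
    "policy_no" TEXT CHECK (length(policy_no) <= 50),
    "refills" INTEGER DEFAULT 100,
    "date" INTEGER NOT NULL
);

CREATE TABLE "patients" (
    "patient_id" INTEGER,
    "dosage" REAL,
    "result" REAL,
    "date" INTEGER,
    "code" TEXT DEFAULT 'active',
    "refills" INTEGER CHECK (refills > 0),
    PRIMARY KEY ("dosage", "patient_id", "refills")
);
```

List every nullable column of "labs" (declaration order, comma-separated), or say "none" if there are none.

route, status, policy_no, refills

- notes: declared NOT NULL → not nullable.
- route: CHECK does not forbid NULL (a CHECK constraint passes when its expression is NULL) → nullable.
- dosage: declared NOT NULL → not nullable.
- severity: declared NOT NULL → not nullable.
- lab_id: part of the PRIMARY KEY, which implies NOT NULL → not nullable.
- status: CHECK does not forbid NULL (a CHECK constraint passes when its expression is NULL) → nullable.
- policy_no: CHECK does not forbid NULL (a CHECK constraint passes when its expression is NULL) → nullable.
- refills: DEFAULT only fills an omitted column; an explicit NULL is still allowed → nullable.
- date: declared NOT NULL → not nullable.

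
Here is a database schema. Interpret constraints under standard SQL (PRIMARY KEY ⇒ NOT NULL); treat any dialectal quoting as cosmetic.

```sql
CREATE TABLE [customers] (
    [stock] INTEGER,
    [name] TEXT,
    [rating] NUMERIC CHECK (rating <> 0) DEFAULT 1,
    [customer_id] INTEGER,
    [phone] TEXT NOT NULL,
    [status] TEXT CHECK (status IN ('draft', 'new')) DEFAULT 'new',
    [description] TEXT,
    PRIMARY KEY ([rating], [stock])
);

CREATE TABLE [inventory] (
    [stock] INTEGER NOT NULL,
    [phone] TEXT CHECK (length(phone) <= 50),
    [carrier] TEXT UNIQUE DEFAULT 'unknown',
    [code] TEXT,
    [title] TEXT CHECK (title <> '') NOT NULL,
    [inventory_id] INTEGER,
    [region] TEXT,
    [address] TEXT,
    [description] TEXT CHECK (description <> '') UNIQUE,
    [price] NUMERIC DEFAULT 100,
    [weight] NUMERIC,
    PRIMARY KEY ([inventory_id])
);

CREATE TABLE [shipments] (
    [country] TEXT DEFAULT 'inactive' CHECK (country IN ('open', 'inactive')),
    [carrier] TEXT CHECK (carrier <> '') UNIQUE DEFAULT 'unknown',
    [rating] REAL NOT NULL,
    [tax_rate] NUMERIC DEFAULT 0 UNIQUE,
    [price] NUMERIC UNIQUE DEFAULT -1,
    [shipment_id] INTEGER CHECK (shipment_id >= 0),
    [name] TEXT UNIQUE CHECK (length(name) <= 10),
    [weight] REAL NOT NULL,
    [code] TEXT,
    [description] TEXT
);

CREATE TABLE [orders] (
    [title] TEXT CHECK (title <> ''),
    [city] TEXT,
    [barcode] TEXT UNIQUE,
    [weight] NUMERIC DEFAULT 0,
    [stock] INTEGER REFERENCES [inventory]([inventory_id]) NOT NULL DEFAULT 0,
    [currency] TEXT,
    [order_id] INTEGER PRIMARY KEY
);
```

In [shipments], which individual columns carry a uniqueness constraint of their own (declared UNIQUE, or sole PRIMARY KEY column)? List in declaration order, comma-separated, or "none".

- country: no UNIQUE or single-column PK constraint.
- carrier: declared UNIQUE → unique.
- rating: no UNIQUE or single-column PK constraint.
- tax_rate: declared UNIQUE → unique.
- price: declared UNIQUE → unique.
- shipment_id: no UNIQUE or single-column PK constraint.
- name: declared UNIQUE → unique.
- weight: no UNIQUE or single-column PK constraint.
- code: no UNIQUE or single-column PK constraint.
- description: no UNIQUE or single-column PK constraint.

carrier, tax_rate, price, name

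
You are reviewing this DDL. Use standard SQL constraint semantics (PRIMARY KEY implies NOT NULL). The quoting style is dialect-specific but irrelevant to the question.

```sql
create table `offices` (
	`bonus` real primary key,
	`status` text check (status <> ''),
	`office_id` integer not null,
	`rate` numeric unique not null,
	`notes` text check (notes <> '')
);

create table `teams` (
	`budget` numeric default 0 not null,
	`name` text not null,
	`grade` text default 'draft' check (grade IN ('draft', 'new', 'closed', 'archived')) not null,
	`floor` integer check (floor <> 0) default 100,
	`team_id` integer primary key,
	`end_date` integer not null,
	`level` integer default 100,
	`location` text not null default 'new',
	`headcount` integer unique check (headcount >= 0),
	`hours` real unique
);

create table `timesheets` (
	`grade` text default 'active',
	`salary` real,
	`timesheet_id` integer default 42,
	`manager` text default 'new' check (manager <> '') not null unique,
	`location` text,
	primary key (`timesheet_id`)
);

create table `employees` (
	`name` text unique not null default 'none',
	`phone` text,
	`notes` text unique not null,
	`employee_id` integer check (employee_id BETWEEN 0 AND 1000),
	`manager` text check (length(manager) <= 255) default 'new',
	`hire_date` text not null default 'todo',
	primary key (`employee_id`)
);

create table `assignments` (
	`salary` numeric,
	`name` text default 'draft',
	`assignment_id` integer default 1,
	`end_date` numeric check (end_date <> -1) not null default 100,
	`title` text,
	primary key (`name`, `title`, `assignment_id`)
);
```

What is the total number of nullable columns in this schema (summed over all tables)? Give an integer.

12

offices: 2 nullable (status, notes — PK (bonus) and explicit NOT NULL columns excluded).
teams: 4 nullable (floor, level, headcount, hours — PK (team_id) and explicit NOT NULL columns excluded).
timesheets: 3 nullable (grade, salary, location — PK (timesheet_id) and explicit NOT NULL columns excluded).
employees: 2 nullable (phone, manager — PK (employee_id) and explicit NOT NULL columns excluded).
assignments: 1 nullable (salary — PK (name, title, assignment_id) and explicit NOT NULL columns excluded).
Total: 2 + 4 + 3 + 2 + 1 = 12.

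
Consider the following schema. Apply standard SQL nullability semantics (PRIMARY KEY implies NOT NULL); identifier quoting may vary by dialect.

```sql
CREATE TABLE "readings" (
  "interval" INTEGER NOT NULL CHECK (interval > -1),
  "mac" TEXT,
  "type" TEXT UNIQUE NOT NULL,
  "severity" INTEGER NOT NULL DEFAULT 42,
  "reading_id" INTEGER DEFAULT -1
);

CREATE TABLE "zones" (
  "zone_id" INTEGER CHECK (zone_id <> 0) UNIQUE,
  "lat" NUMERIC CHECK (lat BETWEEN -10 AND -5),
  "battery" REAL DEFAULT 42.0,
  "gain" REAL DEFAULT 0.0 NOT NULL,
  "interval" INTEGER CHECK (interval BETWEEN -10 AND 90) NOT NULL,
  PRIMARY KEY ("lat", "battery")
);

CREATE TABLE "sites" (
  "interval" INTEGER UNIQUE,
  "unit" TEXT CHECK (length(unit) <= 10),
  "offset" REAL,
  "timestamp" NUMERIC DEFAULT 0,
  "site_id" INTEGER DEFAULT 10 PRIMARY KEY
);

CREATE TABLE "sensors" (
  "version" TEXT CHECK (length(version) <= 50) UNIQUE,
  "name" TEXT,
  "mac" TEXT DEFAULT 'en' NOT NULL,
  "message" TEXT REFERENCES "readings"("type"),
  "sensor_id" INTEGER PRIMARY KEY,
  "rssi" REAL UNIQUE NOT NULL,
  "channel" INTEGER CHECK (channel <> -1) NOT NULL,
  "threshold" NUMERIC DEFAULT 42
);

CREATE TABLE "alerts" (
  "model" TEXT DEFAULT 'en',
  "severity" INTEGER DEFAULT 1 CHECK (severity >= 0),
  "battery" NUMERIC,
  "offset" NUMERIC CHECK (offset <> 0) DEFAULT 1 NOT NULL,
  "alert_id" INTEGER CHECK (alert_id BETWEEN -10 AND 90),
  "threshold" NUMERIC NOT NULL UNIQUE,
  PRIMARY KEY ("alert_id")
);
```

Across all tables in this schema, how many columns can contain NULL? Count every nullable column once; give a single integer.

14

readings: 2 nullable (mac, reading_id — PK none and explicit NOT NULL columns excluded).
zones: 1 nullable (zone_id — PK (lat, battery) and explicit NOT NULL columns excluded).
sites: 4 nullable (interval, unit, offset, timestamp — PK (site_id) and explicit NOT NULL columns excluded).
sensors: 4 nullable (version, name, message, threshold — PK (sensor_id) and explicit NOT NULL columns excluded).
alerts: 3 nullable (model, severity, battery — PK (alert_id) and explicit NOT NULL columns excluded).
Total: 2 + 1 + 4 + 4 + 3 = 14.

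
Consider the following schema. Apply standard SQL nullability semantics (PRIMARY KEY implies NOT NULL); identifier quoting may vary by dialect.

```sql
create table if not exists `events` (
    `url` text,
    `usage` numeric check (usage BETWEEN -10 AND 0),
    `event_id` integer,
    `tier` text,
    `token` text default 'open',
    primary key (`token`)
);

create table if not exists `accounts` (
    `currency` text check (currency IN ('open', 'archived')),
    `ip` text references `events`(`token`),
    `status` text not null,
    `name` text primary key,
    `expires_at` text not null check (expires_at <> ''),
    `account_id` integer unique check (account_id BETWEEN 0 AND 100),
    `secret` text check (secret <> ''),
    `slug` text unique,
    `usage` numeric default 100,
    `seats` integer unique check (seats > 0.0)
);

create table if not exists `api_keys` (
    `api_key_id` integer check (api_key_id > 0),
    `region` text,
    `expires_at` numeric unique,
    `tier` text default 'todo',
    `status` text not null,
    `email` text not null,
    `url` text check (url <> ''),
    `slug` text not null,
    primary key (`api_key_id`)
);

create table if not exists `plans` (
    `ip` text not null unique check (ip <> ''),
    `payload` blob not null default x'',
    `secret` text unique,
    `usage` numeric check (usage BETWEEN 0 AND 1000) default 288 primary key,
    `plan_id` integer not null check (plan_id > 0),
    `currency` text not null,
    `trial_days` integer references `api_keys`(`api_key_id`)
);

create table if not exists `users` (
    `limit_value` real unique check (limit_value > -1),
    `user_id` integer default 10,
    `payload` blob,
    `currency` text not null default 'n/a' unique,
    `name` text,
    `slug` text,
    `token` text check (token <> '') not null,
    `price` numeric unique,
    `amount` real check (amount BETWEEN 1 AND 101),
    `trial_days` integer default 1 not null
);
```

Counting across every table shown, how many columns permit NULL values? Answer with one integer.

events: 4 nullable (url, usage, event_id, tier — PK (token) and explicit NOT NULL columns excluded).
accounts: 7 nullable (currency, ip, account_id, secret, slug, usage, seats — PK (name) and explicit NOT NULL columns excluded).
api_keys: 4 nullable (region, expires_at, tier, url — PK (api_key_id) and explicit NOT NULL columns excluded).
plans: 2 nullable (secret, trial_days — PK (usage) and explicit NOT NULL columns excluded).
users: 7 nullable (limit_value, user_id, payload, name, slug, price, amount — PK none and explicit NOT NULL columns excluded).
Total: 4 + 7 + 4 + 2 + 7 = 24.

24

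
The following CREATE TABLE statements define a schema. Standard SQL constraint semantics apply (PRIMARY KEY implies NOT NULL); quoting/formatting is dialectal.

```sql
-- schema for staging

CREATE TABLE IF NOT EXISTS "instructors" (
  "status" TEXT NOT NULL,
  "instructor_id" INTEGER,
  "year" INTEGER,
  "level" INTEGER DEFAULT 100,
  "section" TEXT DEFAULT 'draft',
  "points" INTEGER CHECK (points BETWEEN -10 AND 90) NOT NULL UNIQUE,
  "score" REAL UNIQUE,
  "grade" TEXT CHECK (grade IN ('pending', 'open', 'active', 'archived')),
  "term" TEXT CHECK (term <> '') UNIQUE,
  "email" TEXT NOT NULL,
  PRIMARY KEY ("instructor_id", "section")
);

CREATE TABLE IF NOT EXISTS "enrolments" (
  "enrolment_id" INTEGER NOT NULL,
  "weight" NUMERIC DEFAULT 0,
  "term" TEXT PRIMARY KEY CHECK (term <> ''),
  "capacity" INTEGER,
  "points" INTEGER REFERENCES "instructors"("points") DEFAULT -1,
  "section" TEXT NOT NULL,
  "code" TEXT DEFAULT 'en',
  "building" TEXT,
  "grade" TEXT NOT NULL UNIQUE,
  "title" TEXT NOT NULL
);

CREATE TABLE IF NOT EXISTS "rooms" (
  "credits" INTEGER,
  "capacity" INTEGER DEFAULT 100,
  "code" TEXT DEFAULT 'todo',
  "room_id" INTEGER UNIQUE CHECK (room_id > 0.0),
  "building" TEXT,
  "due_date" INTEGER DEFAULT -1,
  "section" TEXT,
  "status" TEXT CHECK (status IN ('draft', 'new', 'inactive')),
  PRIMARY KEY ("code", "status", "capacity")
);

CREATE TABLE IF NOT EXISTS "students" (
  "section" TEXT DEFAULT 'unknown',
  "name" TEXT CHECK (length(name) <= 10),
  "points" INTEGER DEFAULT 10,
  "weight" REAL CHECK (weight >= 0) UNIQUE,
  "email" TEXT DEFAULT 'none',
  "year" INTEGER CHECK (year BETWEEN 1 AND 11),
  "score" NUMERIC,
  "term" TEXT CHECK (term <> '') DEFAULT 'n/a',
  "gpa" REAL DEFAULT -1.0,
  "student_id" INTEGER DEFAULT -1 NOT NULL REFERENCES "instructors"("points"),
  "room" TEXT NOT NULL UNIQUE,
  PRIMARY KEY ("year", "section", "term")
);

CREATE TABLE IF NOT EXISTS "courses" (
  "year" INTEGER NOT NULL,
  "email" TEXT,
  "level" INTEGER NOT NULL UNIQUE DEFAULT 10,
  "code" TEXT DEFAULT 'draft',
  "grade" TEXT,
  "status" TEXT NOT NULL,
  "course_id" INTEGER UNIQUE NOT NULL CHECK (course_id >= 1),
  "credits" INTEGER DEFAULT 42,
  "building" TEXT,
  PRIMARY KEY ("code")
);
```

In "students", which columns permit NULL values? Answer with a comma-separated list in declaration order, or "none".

name, points, weight, email, score, gpa

- section: part of the PRIMARY KEY, which implies NOT NULL → not nullable.
- name: CHECK does not forbid NULL (a CHECK constraint passes when its expression is NULL) → nullable.
- points: DEFAULT only fills an omitted column; an explicit NULL is still allowed → nullable.
- weight: CHECK does not forbid NULL (a CHECK constraint passes when its expression is NULL) → nullable.
- email: DEFAULT only fills an omitted column; an explicit NULL is still allowed → nullable.
- year: part of the PRIMARY KEY, which implies NOT NULL → not nullable.
- score: no NOT NULL constraint applies → nullable.
- term: part of the PRIMARY KEY, which implies NOT NULL → not nullable.
- gpa: DEFAULT only fills an omitted column; an explicit NULL is still allowed → nullable.
- student_id: declared NOT NULL → not nullable.
- room: declared NOT NULL → not nullable.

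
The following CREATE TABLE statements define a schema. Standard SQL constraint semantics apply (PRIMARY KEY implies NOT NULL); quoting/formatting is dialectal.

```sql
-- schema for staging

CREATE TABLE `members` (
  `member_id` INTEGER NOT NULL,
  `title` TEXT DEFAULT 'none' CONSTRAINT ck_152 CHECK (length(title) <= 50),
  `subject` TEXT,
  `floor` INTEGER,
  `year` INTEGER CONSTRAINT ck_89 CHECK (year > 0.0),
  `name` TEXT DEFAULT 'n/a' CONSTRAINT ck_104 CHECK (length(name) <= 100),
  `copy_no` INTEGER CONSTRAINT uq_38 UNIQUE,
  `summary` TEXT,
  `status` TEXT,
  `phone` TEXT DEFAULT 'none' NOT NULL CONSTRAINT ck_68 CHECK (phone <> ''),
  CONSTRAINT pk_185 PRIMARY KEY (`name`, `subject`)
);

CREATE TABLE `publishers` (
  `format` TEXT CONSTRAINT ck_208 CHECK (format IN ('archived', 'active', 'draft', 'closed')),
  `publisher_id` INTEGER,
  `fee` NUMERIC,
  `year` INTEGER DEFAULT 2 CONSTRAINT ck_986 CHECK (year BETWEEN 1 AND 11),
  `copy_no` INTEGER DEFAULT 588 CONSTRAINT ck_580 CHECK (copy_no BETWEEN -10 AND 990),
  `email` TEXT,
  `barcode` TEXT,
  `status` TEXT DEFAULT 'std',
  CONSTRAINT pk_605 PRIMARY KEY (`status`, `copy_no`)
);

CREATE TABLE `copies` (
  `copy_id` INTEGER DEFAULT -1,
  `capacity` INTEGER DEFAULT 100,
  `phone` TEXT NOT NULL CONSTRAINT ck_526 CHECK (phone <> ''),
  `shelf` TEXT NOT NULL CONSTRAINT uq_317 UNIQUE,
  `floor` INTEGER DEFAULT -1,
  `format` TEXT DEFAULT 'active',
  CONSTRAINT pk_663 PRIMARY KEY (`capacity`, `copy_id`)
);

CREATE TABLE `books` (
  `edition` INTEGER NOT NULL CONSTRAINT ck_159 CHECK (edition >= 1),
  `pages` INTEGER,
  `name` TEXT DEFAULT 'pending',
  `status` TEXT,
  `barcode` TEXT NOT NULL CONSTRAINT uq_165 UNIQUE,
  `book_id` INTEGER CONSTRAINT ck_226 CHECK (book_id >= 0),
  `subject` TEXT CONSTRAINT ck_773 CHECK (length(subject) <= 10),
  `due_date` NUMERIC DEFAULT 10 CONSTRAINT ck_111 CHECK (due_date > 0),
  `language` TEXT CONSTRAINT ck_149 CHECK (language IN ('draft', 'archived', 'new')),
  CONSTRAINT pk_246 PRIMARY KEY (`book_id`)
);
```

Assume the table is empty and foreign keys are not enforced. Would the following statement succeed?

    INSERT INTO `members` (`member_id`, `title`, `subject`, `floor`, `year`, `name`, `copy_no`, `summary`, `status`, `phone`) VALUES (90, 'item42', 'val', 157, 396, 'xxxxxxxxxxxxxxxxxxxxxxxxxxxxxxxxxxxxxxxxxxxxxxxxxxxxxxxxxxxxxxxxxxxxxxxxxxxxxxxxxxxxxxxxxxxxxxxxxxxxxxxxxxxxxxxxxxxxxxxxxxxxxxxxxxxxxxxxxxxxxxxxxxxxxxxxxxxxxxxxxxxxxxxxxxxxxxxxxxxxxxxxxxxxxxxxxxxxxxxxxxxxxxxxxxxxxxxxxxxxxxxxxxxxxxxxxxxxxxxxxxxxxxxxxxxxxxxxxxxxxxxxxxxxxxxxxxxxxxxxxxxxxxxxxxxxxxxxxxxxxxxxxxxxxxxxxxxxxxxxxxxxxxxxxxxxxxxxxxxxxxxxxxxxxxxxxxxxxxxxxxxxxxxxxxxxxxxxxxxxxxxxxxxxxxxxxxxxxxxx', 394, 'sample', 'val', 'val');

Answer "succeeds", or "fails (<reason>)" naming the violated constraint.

fails (CHECK on name)

The value 'xxxxxxxxxxxxxxxxxxxxxxxxxxxxxxxxxxxxxxxxxxxxxxxxxxxxxxxxxxxxxxxxxxxxxxxxxxxxxxxxxxxxxxxxxxxxxxxxxxxxxxxxxxxxxxxxxxxxxxxxxxxxxxxxxxxxxxxxxxxxxxxxxxxxxxxxxxxxxxxxxxxxxxxxxxxxxxxxxxxxxxxxxxxxxxxxxxxxxxxxxxxxxxxxxxxxxxxxxxxxxxxxxxxxxxxxxxxxxxxxxxxxxxxxxxxxxxxxxxxxxxxxxxxxxxxxxxxxxxxxxxxxxxxxxxxxxxxxxxxxxxxxxxxxxxxxxxxxxxxxxxxxxxxxxxxxxxxxxxxxxxxxxxxxxxxxxxxxxxxxxxxxxxxxxxxxxxxxxxxxxxxxxxxxxxxxxxxxxxxx' for name violates CHECK (length(name) <= 100).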